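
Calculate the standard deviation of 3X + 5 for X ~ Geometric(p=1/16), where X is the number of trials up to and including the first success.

For X ~ Geometric(p=1/16), where X is the number of trials up to and including the first success:
Var(X) = 240
SD(X) = √(Var(X)) = √(240) = 4 \sqrt{15}
SD(3X + 5) = |3| × SD(X) = 3 × 4 \sqrt{15} = 12 \sqrt{15}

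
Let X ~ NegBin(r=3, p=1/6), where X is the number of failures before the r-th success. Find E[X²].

Using the identity E[X²] = Var(X) + (E[X])²:
E[X] = 15
Var(X) = 90
E[X²] = 90 + (15)²
= 315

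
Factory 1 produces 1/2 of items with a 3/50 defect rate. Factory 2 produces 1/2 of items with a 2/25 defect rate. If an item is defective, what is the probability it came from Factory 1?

Using Bayes' theorem:
P(F1) = 1/2, P(D|F1) = 3/50
P(F2) = 1/2, P(D|F2) = 2/25
P(D) = P(D|F1)P(F1) + P(D|F2)P(F2)
     = \frac{7}{100}
P(F1|D) = P(D|F1)P(F1) / P(D)
= \frac{3}{7}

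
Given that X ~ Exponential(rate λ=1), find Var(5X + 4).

For X ~ Exponential(rate λ=1):
Var(X) = 1
Var(5X + 4) = (5)² × Var(X) = 25 × 1 = 25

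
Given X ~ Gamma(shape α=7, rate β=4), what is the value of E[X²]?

Using the identity E[X²] = Var(X) + (E[X])²:
E[X] = \frac{7}{4}
Var(X) = \frac{7}{16}
E[X²] = \frac{7}{16} + (\frac{7}{4})²
= \frac{7}{2}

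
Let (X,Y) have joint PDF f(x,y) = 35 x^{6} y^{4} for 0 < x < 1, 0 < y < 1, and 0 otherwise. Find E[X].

E[X] = ∫_0^1 ∫_0^1 x × f(x,y) dy dx
= ∫_0^1 ∫_0^1 x × (35 x^{6} y^{4}) dy dx
= \frac{7}{8}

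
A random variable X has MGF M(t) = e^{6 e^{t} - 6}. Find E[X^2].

To find E[X^2], compute M^(2)(0):
M^(1)(t) = 6 e^{t} e^{6 e^{t} - 6}
M^(2)(t) = 36 e^{2 t} e^{6 e^{t} - 6} + 6 e^{t} e^{6 e^{t} - 6}
M^(2)(0) = 42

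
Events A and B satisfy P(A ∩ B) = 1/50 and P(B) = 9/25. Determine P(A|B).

P(A|B) = P(A ∩ B) / P(B)
= (1/50) / (9/25)
= 1/18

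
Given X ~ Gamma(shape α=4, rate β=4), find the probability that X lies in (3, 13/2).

P(3 < X < 13/2) = ∫_{3}^{13/2} f(x) dx
where f(x) = \frac{128 x^{3} e^{- 4 x}}{3}
= \frac{-9883 + 1119 e^{14}}{3 e^{26}}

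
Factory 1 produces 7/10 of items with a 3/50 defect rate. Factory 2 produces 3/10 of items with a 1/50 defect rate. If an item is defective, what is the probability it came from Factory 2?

Using Bayes' theorem:
P(F1) = 7/10, P(D|F1) = 3/50
P(F2) = 3/10, P(D|F2) = 1/50
P(D) = P(D|F1)P(F1) + P(D|F2)P(F2)
     = \frac{6}{125}
P(F2|D) = P(D|F2)P(F2) / P(D)
= \frac{1}{8}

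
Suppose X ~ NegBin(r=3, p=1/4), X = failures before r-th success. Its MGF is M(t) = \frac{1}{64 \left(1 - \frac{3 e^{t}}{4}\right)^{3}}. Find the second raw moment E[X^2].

To find E[X^2], compute M^(2)(0):
M^(1)(t) = \frac{9 e^{t}}{256 \left(1 - \frac{3 e^{t}}{4}\right)^{4}}
M^(2)(t) = \frac{9 e^{t}}{256 \left(1 - \frac{3 e^{t}}{4}\right)^{4}} + \frac{27 e^{2 t}}{256 \left(1 - \frac{3 e^{t}}{4}\right)^{5}}
M^(2)(0) = 117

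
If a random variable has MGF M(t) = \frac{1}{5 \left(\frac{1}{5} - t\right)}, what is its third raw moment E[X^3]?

To find E[X^3], compute M^(3)(0):
M^(1)(t) = \frac{1}{5 \left(\frac{1}{5} - t\right)^{2}}
M^(2)(t) = \frac{2}{5 \left(\frac{1}{5} - t\right)^{3}}
M^(3)(t) = \frac{6}{5 \left(\frac{1}{5} - t\right)^{4}}
M^(3)(0) = 750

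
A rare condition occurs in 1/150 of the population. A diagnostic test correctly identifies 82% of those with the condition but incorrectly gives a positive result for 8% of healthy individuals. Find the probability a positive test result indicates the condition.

Let D = the rare event, + = positive/flagged.
P(D) = 1/150
P(+|D) = 82/100 = 41/50
P(+|D') = 8/100 = 2/25
P(+) = P(+|D)P(D) + P(+|D')P(D')
     = \frac{41}{50} × \frac{1}{150} + \frac{2}{25} × \frac{149}{150}
     = \frac{637}{7500}
P(D|+) = P(+|D)P(D)/P(+) = \frac{41}{637}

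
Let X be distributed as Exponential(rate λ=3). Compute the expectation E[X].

For X ~ Exponential(rate λ=3), the expected value is:
E[X] = \frac{1}{3}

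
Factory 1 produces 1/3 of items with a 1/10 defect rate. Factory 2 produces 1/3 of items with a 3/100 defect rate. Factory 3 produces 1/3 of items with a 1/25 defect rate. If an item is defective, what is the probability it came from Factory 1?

Using Bayes' theorem:
P(F1) = 1/3, P(D|F1) = 1/10
P(F2) = 1/3, P(D|F2) = 3/100
P(F3) = 1/3, P(D|F3) = 1/25
P(D) = P(D|F1)P(F1) + P(D|F2)P(F2) + P(D|F3)P(F3)
     = \frac{17}{300}
P(F1|D) = P(D|F1)P(F1) / P(D)
= \frac{10}{17}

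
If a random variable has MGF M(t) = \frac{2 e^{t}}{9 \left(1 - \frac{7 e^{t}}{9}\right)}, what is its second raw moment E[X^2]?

To find E[X^2], compute M^(2)(0):
M^(1)(t) = \frac{2 e^{t}}{9 \left(1 - \frac{7 e^{t}}{9}\right)} + \frac{14 e^{2 t}}{81 \left(1 - \frac{7 e^{t}}{9}\right)^{2}}
M^(2)(t) = \frac{2 e^{t}}{9 \left(1 - \frac{7 e^{t}}{9}\right)} + \frac{14 e^{2 t}}{27 \left(1 - \frac{7 e^{t}}{9}\right)^{2}} + \frac{196 e^{3 t}}{729 \left(1 - \frac{7 e^{t}}{9}\right)^{3}}
M^(2)(0) = 36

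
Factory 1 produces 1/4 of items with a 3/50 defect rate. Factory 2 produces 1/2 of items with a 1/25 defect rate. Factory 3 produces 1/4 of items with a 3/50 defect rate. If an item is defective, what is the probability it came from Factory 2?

Using Bayes' theorem:
P(F1) = 1/4, P(D|F1) = 3/50
P(F2) = 1/2, P(D|F2) = 1/25
P(F3) = 1/4, P(D|F3) = 3/50
P(D) = P(D|F1)P(F1) + P(D|F2)P(F2) + P(D|F3)P(F3)
     = \frac{1}{20}
P(F2|D) = P(D|F2)P(F2) / P(D)
= \frac{2}{5}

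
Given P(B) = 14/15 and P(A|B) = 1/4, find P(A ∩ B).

By definition, P(A|B) = P(A ∩ B) / P(B)
So P(A ∩ B) = P(A|B) × P(B)
= 1/4 × 14/15
= 7/30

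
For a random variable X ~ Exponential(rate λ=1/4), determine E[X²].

Using the identity E[X²] = Var(X) + (E[X])²:
E[X] = 4
Var(X) = 16
E[X²] = 16 + (4)²
= 32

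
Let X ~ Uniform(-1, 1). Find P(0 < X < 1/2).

P(0 < X < 1/2) = ∫_{0}^{1/2} f(x) dx
where f(x) = \frac{1}{2}
= \frac{1}{4}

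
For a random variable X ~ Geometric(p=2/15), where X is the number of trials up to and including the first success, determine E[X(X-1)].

E[X(X-1)] = E[X² - X] = E[X²] - E[X]
E[X] = \frac{15}{2}
E[X²] = Var(X) + (E[X])² = \frac{195}{4} + (\frac{15}{2})² = 105
E[X(X-1)] = 105 - \frac{15}{2} = \frac{195}{2}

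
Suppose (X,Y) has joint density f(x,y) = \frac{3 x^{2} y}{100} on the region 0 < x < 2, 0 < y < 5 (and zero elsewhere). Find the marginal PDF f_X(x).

f_X(x) = ∫_0^5 f(x,y) dy
= ∫_0^5 \frac{3 x^{2} y}{100} dy
= \frac{3 x^{2}}{8} for 0 < x < 2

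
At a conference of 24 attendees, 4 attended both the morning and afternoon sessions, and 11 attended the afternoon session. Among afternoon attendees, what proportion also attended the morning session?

P(A ∩ B) = 4/24 = 1/6
P(B) = 11/24
P(A|B) = P(A ∩ B) / P(B) = (1/6) / (11/24) = 4/11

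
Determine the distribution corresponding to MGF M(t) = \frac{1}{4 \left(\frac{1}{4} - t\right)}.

The MGF M(t) = \frac{1}{4 \left(\frac{1}{4} - t\right)} is the standard form for the Exponential distribution.
Comparing with the known MGF formula identifies: Exponential(rate λ=1/4)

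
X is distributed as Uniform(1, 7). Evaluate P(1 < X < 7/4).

P(1 < X < 7/4) = ∫_{1}^{7/4} f(x) dx
where f(x) = \frac{1}{6}
= \frac{1}{8}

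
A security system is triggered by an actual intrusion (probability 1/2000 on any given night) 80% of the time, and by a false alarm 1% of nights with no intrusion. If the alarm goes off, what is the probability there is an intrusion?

Let D = the rare event, + = positive/flagged.
P(D) = 1/2000
P(+|D) = 80/100 = 4/5
P(+|D') = 1/100
P(+) = P(+|D)P(D) + P(+|D')P(D')
     = \frac{4}{5} × \frac{1}{2000} + \frac{1}{100} × \frac{1999}{2000}
     = \frac{2079}{200000}
P(D|+) = P(+|D)P(D)/P(+) = \frac{80}{2079}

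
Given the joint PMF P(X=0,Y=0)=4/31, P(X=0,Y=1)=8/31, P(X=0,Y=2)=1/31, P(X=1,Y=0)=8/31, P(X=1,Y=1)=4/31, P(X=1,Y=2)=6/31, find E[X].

First find marginal of X:
P(X=0) = 13/31
P(X=1) = 18/31
E[X] = 0 × 13/31 + 1 × 18/31 = 18/31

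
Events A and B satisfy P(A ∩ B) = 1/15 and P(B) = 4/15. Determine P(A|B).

P(A|B) = P(A ∩ B) / P(B)
= (1/15) / (4/15)
= 1/4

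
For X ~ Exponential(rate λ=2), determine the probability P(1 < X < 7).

P(1 < X < 7) = ∫_{1}^{7} f(x) dx
where f(x) = 2 e^{- 2 x}
= - \frac{1 - e^{12}}{e^{14}}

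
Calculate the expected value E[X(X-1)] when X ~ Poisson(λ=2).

E[X(X-1)] = E[X² - X] = E[X²] - E[X]
E[X] = 2
E[X²] = Var(X) + (E[X])² = 2 + (2)² = 6
E[X(X-1)] = 6 - 2 = 4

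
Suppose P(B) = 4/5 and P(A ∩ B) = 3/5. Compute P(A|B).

P(A|B) = P(A ∩ B) / P(B)
= (3/5) / (4/5)
= 3/4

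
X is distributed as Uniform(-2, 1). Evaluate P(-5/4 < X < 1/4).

P(-5/4 < X < 1/4) = ∫_{-5/4}^{1/4} f(x) dx
where f(x) = \frac{1}{3}
= \frac{1}{2}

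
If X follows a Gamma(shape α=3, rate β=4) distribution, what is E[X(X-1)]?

E[X(X-1)] = E[X² - X] = E[X²] - E[X]
E[X] = \frac{3}{4}
E[X²] = Var(X) + (E[X])² = \frac{3}{16} + (\frac{3}{4})² = \frac{3}{4}
E[X(X-1)] = \frac{3}{4} - \frac{3}{4} = 0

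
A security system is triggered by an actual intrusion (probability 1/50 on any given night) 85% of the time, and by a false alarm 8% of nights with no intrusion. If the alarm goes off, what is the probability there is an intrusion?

Let D = the rare event, + = positive/flagged.
P(D) = 1/50
P(+|D) = 85/100 = 17/20
P(+|D') = 8/100 = 2/25
P(+) = P(+|D)P(D) + P(+|D')P(D')
     = \frac{17}{20} × \frac{1}{50} + \frac{2}{25} × \frac{49}{50}
     = \frac{477}{5000}
P(D|+) = P(+|D)P(D)/P(+) = \frac{85}{477}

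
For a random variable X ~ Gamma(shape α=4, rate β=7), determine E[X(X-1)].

E[X(X-1)] = E[X² - X] = E[X²] - E[X]
E[X] = \frac{4}{7}
E[X²] = Var(X) + (E[X])² = \frac{4}{49} + (\frac{4}{7})² = \frac{20}{49}
E[X(X-1)] = \frac{20}{49} - \frac{4}{7} = - \frac{8}{49}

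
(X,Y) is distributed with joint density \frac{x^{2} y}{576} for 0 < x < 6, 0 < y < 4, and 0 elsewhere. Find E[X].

f_X(x) = ∫_0^4 \frac{x^{2} y}{576} dy = \frac{x^{2}}{72}
E[X] = ∫_0^6 x × (\frac{x^{2}}{72}) dx = \frac{9}{2}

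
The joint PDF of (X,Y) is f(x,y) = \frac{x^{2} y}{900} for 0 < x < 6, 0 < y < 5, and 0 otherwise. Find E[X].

f_X(x) = ∫_0^5 \frac{x^{2} y}{900} dy = \frac{x^{2}}{72}
E[X] = ∫_0^6 x × (\frac{x^{2}}{72}) dx = \frac{9}{2}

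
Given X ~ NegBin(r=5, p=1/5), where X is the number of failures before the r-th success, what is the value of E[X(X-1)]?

E[X(X-1)] = E[X² - X] = E[X²] - E[X]
E[X] = 20
E[X²] = Var(X) + (E[X])² = 100 + (20)² = 500
E[X(X-1)] = 500 - 20 = 480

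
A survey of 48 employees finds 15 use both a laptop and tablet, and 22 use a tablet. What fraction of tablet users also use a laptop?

P(A ∩ B) = 15/48 = 5/16
P(B) = 22/48 = 11/24
P(A|B) = P(A ∩ B) / P(B) = (5/16) / (11/24) = 15/22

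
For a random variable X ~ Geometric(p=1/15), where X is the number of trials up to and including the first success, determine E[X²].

Using the identity E[X²] = Var(X) + (E[X])²:
E[X] = 15
Var(X) = 210
E[X²] = 210 + (15)²
= 435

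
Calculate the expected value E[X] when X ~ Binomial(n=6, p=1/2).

For X ~ Binomial(n=6, p=1/2), the expected value is:
E[X] = 3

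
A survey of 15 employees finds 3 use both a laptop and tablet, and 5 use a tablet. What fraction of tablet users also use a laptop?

P(A ∩ B) = 3/15 = 1/5
P(B) = 5/15 = 1/3
P(A|B) = P(A ∩ B) / P(B) = (1/5) / (1/3) = 3/5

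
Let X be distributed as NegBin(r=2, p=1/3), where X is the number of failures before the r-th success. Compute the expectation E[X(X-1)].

E[X(X-1)] = E[X² - X] = E[X²] - E[X]
E[X] = 4
E[X²] = Var(X) + (E[X])² = 12 + (4)² = 28
E[X(X-1)] = 28 - 4 = 24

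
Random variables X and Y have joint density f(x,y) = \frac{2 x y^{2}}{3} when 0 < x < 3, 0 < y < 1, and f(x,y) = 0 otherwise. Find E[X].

f_X(x) = ∫_0^1 \frac{2 x y^{2}}{3} dy = \frac{2 x}{9}
E[X] = ∫_0^3 x × (\frac{2 x}{9}) dx = 2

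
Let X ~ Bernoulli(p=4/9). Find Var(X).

For X ~ Bernoulli(p=4/9):
Var(X) = \frac{20}{81}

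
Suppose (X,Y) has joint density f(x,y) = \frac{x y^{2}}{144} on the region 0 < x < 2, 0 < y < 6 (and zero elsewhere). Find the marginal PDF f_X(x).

f_X(x) = ∫_0^6 f(x,y) dy
= ∫_0^6 \frac{x y^{2}}{144} dy
= \frac{x}{2} for 0 < x < 2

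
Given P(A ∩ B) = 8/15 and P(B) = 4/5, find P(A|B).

P(A|B) = P(A ∩ B) / P(B)
= (8/15) / (4/5)
= 2/3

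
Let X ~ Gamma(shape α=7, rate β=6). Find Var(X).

For X ~ Gamma(shape α=7, rate β=6):
Var(X) = \frac{7}{36}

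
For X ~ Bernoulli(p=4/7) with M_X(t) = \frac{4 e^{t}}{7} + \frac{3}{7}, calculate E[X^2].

To find E[X^2], compute M^(2)(0):
M^(1)(t) = \frac{4 e^{t}}{7}
M^(2)(t) = \frac{4 e^{t}}{7}
M^(2)(0) = \frac{4}{7}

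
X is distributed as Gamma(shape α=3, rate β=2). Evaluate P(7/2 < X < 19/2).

P(7/2 < X < 19/2) = ∫_{7/2}^{19/2} f(x) dx
where f(x) = 4 x^{2} e^{- 2 x}
= \frac{-401 + 65 e^{12}}{2 e^{19}}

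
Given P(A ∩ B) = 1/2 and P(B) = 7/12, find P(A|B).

P(A|B) = P(A ∩ B) / P(B)
= (1/2) / (7/12)
= 6/7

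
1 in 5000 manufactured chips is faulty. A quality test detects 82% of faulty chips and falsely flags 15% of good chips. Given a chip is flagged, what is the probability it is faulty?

Let D = the rare event, + = positive/flagged.
P(D) = 1/5000
P(+|D) = 82/100 = 41/50
P(+|D') = 15/100 = 3/20
P(+) = P(+|D)P(D) + P(+|D')P(D')
     = \frac{41}{50} × \frac{1}{5000} + \frac{3}{20} × \frac{4999}{5000}
     = \frac{75067}{500000}
P(D|+) = P(+|D)P(D)/P(+) = \frac{82}{75067}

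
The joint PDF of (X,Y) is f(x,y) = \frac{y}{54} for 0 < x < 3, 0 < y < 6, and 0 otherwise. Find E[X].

f_X(x) = ∫_0^6 \frac{y}{54} dy = \frac{1}{3}
E[X] = ∫_0^3 x × (\frac{1}{3}) dx = \frac{3}{2}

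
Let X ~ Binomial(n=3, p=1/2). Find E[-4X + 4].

For X ~ Binomial(n=3, p=1/2):
E[X] = \frac{3}{2}
E[-4X + 4] = -4 × E[X] + 4 = -2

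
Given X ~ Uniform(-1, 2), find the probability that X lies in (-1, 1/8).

P(-1 < X < 1/8) = ∫_{-1}^{1/8} f(x) dx
where f(x) = \frac{1}{3}
= \frac{3}{8}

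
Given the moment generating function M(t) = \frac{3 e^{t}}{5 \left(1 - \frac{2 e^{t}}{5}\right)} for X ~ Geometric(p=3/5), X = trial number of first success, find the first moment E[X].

To find E[X], compute M^(1)(0):
M^(1)(t) = \frac{3 e^{t}}{5 \left(1 - \frac{2 e^{t}}{5}\right)} + \frac{6 e^{2 t}}{25 \left(1 - \frac{2 e^{t}}{5}\right)^{2}}
M^(1)(0) = \frac{5}{3}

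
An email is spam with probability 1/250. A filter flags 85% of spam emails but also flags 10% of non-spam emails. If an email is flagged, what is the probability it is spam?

Let D = the rare event, + = positive/flagged.
P(D) = 1/250
P(+|D) = 85/100 = 17/20
P(+|D') = 10/100 = 1/10
P(+) = P(+|D)P(D) + P(+|D')P(D')
     = \frac{17}{20} × \frac{1}{250} + \frac{1}{10} × \frac{249}{250}
     = \frac{103}{1000}
P(D|+) = P(+|D)P(D)/P(+) = \frac{17}{515}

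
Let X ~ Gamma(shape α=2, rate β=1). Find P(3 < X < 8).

P(3 < X < 8) = ∫_{3}^{8} f(x) dx
where f(x) = x e^{- x}
= \frac{-9 + 4 e^{5}}{e^{8}}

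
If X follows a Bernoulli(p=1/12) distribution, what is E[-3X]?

For X ~ Bernoulli(p=1/12):
E[X] = \frac{1}{12}
E[-3X] = -3 × E[X] + 0 = - \frac{1}{4}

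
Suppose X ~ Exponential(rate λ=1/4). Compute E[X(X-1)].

E[X(X-1)] = E[X² - X] = E[X²] - E[X]
E[X] = 4
E[X²] = Var(X) + (E[X])² = 16 + (4)² = 32
E[X(X-1)] = 32 - 4 = 28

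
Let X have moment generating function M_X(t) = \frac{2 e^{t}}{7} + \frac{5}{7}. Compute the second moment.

To find E[X^2], compute M^(2)(0):
M^(1)(t) = \frac{2 e^{t}}{7}
M^(2)(t) = \frac{2 e^{t}}{7}
M^(2)(0) = \frac{2}{7}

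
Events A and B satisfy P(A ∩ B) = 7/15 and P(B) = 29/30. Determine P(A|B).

P(A|B) = P(A ∩ B) / P(B)
= (7/15) / (29/30)
= 14/29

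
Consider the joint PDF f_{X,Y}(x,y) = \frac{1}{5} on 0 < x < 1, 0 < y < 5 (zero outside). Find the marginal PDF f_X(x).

f_X(x) = ∫_0^5 f(x,y) dy
= ∫_0^5 \frac{1}{5} dy
= 1 for 0 < x < 1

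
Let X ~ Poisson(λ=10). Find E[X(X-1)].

E[X(X-1)] = E[X² - X] = E[X²] - E[X]
E[X] = 10
E[X²] = Var(X) + (E[X])² = 10 + (10)² = 110
E[X(X-1)] = 110 - 10 = 100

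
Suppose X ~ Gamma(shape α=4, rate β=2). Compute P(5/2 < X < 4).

P(5/2 < X < 4) = ∫_{5/2}^{4} f(x) dx
where f(x) = \frac{8 x^{3} e^{- 2 x}}{3}
= \frac{-379 + 118 e^{3}}{3 e^{8}}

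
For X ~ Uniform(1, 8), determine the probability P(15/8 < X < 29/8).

P(15/8 < X < 29/8) = ∫_{15/8}^{29/8} f(x) dx
where f(x) = \frac{1}{7}
= \frac{1}{4}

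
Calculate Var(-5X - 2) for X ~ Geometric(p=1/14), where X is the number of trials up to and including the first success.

For X ~ Geometric(p=1/14), where X is the number of trials up to and including the first success:
Var(X) = 182
Var(-5X - 2) = (-5)² × Var(X) = 25 × 182 = 4550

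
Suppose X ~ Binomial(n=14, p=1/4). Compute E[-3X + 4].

For X ~ Binomial(n=14, p=1/4):
E[X] = \frac{7}{2}
E[-3X + 4] = -3 × E[X] + 4 = - \frac{13}{2}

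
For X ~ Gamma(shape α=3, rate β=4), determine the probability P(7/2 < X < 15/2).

P(7/2 < X < 15/2) = ∫_{7/2}^{15/2} f(x) dx
where f(x) = 32 x^{2} e^{- 4 x}
= \frac{-481 + 113 e^{16}}{e^{30}}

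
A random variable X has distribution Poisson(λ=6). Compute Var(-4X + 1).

For X ~ Poisson(λ=6):
Var(X) = 6
Var(-4X + 1) = (-4)² × Var(X) = 16 × 6 = 96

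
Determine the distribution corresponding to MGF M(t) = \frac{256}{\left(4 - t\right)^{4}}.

The MGF M(t) = \frac{256}{\left(4 - t\right)^{4}} is the standard form for the Gamma distribution.
Comparing with the known MGF formula identifies: Gamma(shape α=4, rate β=4)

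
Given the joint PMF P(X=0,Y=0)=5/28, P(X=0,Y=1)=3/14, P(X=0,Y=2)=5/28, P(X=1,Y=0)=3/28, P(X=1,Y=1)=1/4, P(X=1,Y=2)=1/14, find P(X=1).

P(X=1) = P(X=1,Y=0) + P(X=1,Y=1) + P(X=1,Y=2)
= 3/28 + 1/4 + 1/14
= 3/7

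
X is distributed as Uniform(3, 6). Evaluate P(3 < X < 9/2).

P(3 < X < 9/2) = ∫_{3}^{9/2} f(x) dx
where f(x) = \frac{1}{3}
= \frac{1}{2}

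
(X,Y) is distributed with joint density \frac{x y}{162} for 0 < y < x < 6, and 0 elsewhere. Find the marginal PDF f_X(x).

f_X(x) = ∫_0^x \frac{x y}{162} dy = \frac{x^{3}}{324}
for 0 < x < 6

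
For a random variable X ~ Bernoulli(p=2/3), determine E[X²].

Using the identity E[X²] = Var(X) + (E[X])²:
E[X] = \frac{2}{3}
Var(X) = \frac{2}{9}
E[X²] = \frac{2}{9} + (\frac{2}{3})²
= \frac{2}{3}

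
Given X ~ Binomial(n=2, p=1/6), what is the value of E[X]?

For X ~ Binomial(n=2, p=1/6), the expected value is:
E[X] = \frac{1}{3}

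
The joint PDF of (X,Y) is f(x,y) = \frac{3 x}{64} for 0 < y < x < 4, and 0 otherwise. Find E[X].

f_X(x) = ∫_0^x \frac{3 x}{64} dy = \frac{3 x^{2}}{64}
E[X] = ∫_0^4 x × (\frac{3 x^{2}}{64}) dx = 3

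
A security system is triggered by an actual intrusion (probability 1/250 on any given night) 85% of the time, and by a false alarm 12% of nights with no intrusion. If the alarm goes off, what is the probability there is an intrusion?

Let D = the rare event, + = positive/flagged.
P(D) = 1/250
P(+|D) = 85/100 = 17/20
P(+|D') = 12/100 = 3/25
P(+) = P(+|D)P(D) + P(+|D')P(D')
     = \frac{17}{20} × \frac{1}{250} + \frac{3}{25} × \frac{249}{250}
     = \frac{3073}{25000}
P(D|+) = P(+|D)P(D)/P(+) = \frac{85}{3073}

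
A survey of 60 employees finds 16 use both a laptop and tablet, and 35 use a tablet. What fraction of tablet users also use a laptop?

P(A ∩ B) = 16/60 = 4/15
P(B) = 35/60 = 7/12
P(A|B) = P(A ∩ B) / P(B) = (4/15) / (7/12) = 16/35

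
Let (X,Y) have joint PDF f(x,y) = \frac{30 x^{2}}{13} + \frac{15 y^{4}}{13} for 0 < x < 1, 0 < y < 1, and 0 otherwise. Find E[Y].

E[Y] = ∫_0^1 ∫_0^1 y × f(x,y) dx dy
= \frac{15}{26}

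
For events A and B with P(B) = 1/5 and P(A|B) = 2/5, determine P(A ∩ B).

By definition, P(A|B) = P(A ∩ B) / P(B)
So P(A ∩ B) = P(A|B) × P(B)
= 2/5 × 1/5
= 2/25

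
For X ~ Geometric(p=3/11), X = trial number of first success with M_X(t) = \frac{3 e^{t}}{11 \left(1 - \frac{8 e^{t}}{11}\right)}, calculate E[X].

To find E[X], compute M^(1)(0):
M^(1)(t) = \frac{3 e^{t}}{11 \left(1 - \frac{8 e^{t}}{11}\right)} + \frac{24 e^{2 t}}{121 \left(1 - \frac{8 e^{t}}{11}\right)^{2}}
M^(1)(0) = \frac{11}{3}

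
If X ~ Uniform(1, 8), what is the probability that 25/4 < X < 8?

P(25/4 < X < 8) = ∫_{25/4}^{8} f(x) dx
where f(x) = \frac{1}{7}
= \frac{1}{4}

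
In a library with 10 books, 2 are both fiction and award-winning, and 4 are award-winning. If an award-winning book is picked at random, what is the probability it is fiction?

P(A ∩ B) = 2/10 = 1/5
P(B) = 4/10 = 2/5
P(A|B) = P(A ∩ B) / P(B) = (1/5) / (2/5) = 1/2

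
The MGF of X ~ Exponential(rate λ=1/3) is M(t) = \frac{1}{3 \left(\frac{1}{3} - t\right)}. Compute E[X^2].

To find E[X^2], compute M^(2)(0):
M^(1)(t) = \frac{1}{3 \left(\frac{1}{3} - t\right)^{2}}
M^(2)(t) = \frac{2}{3 \left(\frac{1}{3} - t\right)^{3}}
M^(2)(0) = 18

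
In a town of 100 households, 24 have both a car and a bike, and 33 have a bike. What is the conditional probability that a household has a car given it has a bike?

P(A ∩ B) = 24/100 = 6/25
P(B) = 33/100
P(A|B) = P(A ∩ B) / P(B) = (6/25) / (33/100) = 8/11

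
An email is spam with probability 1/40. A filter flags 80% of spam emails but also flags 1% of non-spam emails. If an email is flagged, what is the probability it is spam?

Let D = the rare event, + = positive/flagged.
P(D) = 1/40
P(+|D) = 80/100 = 4/5
P(+|D') = 1/100
P(+) = P(+|D)P(D) + P(+|D')P(D')
     = \frac{4}{5} × \frac{1}{40} + \frac{1}{100} × \frac{39}{40}
     = \frac{119}{4000}
P(D|+) = P(+|D)P(D)/P(+) = \frac{80}{119}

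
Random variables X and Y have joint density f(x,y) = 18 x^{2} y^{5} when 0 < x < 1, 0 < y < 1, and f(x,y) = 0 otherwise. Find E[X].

E[X] = ∫_0^1 ∫_0^1 x × f(x,y) dy dx
= ∫_0^1 ∫_0^1 x × (18 x^{2} y^{5}) dy dx
= \frac{3}{4}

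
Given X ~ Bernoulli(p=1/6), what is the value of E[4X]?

For X ~ Bernoulli(p=1/6):
E[X] = \frac{1}{6}
E[4X] = 4 × E[X] + 0 = \frac{2}{3}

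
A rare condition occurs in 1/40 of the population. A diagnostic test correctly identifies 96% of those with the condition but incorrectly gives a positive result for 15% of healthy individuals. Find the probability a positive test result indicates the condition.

Let D = the rare event, + = positive/flagged.
P(D) = 1/40
P(+|D) = 96/100 = 24/25
P(+|D') = 15/100 = 3/20
P(+) = P(+|D)P(D) + P(+|D')P(D')
     = \frac{24}{25} × \frac{1}{40} + \frac{3}{20} × \frac{39}{40}
     = \frac{681}{4000}
P(D|+) = P(+|D)P(D)/P(+) = \frac{32}{227}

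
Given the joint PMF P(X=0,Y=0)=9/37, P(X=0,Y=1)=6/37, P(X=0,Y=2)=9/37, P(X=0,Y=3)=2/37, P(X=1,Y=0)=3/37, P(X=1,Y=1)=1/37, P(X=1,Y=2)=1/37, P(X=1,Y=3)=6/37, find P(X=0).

P(X=0) = P(X=0,Y=0) + P(X=0,Y=1) + P(X=0,Y=2) + P(X=0,Y=3)
= 9/37 + 6/37 + 9/37 + 2/37
= 26/37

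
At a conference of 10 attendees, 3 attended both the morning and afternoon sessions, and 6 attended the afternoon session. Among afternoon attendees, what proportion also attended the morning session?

P(A ∩ B) = 3/10
P(B) = 6/10 = 3/5
P(A|B) = P(A ∩ B) / P(B) = (3/10) / (3/5) = 1/2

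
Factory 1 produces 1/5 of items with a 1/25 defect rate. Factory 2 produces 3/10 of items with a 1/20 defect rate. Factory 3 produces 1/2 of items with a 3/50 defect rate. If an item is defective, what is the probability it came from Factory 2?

Using Bayes' theorem:
P(F1) = 1/5, P(D|F1) = 1/25
P(F2) = 3/10, P(D|F2) = 1/20
P(F3) = 1/2, P(D|F3) = 3/50
P(D) = P(D|F1)P(F1) + P(D|F2)P(F2) + P(D|F3)P(F3)
     = \frac{53}{1000}
P(F2|D) = P(D|F2)P(F2) / P(D)
= \frac{15}{53}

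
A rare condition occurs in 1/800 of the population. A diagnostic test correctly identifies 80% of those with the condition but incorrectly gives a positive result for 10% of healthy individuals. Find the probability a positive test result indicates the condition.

Let D = the rare event, + = positive/flagged.
P(D) = 1/800
P(+|D) = 80/100 = 4/5
P(+|D') = 10/100 = 1/10
P(+) = P(+|D)P(D) + P(+|D')P(D')
     = \frac{4}{5} × \frac{1}{800} + \frac{1}{10} × \frac{799}{800}
     = \frac{807}{8000}
P(D|+) = P(+|D)P(D)/P(+) = \frac{8}{807}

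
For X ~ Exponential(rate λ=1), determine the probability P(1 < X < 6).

P(1 < X < 6) = ∫_{1}^{6} f(x) dx
where f(x) = e^{- x}
= - \frac{1 - e^{5}}{e^{6}}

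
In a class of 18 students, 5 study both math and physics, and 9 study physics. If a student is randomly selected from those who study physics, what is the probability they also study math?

P(A ∩ B) = 5/18
P(B) = 9/18 = 1/2
P(A|B) = P(A ∩ B) / P(B) = (5/18) / (1/2) = 5/9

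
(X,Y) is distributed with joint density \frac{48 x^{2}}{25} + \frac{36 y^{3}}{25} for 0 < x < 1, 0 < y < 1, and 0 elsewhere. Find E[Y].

E[Y] = ∫_0^1 ∫_0^1 y × f(x,y) dx dy
= \frac{76}{125}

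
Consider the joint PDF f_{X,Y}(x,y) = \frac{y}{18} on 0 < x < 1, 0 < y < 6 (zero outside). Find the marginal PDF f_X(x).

f_X(x) = ∫_0^6 f(x,y) dy
= ∫_0^6 \frac{y}{18} dy
= 1 for 0 < x < 1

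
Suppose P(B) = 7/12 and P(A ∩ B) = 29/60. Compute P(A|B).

P(A|B) = P(A ∩ B) / P(B)
= (29/60) / (7/12)
= 29/35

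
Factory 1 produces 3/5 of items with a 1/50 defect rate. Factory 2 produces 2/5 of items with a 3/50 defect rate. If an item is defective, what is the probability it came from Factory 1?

Using Bayes' theorem:
P(F1) = 3/5, P(D|F1) = 1/50
P(F2) = 2/5, P(D|F2) = 3/50
P(D) = P(D|F1)P(F1) + P(D|F2)P(F2)
     = \frac{9}{250}
P(F1|D) = P(D|F1)P(F1) / P(D)
= \frac{1}{3}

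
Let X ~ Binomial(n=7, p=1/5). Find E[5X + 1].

For X ~ Binomial(n=7, p=1/5):
E[X] = \frac{7}{5}
E[5X + 1] = 5 × E[X] + 1 = 8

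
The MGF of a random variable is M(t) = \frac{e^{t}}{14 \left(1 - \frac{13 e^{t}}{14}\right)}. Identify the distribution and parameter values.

The MGF M(t) = \frac{e^{t}}{14 \left(1 - \frac{13 e^{t}}{14}\right)} is the standard form for the Geometric distribution.
Comparing with the known MGF formula identifies: Geometric(p=1/14), X = trial number of first success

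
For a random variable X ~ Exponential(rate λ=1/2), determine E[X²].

Using the identity E[X²] = Var(X) + (E[X])²:
E[X] = 2
Var(X) = 4
E[X²] = 4 + (2)²
= 8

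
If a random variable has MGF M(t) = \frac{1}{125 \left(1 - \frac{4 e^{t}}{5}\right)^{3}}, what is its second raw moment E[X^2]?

To find E[X^2], compute M^(2)(0):
M^(1)(t) = \frac{12 e^{t}}{625 \left(1 - \frac{4 e^{t}}{5}\right)^{4}}
M^(2)(t) = \frac{12 e^{t}}{625 \left(1 - \frac{4 e^{t}}{5}\right)^{4}} + \frac{192 e^{2 t}}{3125 \left(1 - \frac{4 e^{t}}{5}\right)^{5}}
M^(2)(0) = 204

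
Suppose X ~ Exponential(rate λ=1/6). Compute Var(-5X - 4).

For X ~ Exponential(rate λ=1/6):
Var(X) = 36
Var(-5X - 4) = (-5)² × Var(X) = 25 × 36 = 900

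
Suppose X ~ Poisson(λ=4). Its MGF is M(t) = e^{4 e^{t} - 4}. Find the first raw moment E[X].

To find E[X], compute M^(1)(0):
M^(1)(t) = 4 e^{t} e^{4 e^{t} - 4}
M^(1)(0) = 4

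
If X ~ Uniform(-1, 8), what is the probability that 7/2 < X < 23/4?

P(7/2 < X < 23/4) = ∫_{7/2}^{23/4} f(x) dx
where f(x) = \frac{1}{9}
= \frac{1}{4}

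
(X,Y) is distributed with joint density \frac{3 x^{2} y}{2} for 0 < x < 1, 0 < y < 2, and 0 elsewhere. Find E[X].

f_X(x) = ∫_0^2 \frac{3 x^{2} y}{2} dy = 3 x^{2}
E[X] = ∫_0^1 x × (3 x^{2}) dx = \frac{3}{4}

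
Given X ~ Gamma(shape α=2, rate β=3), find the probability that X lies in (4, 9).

P(4 < X < 9) = ∫_{4}^{9} f(x) dx
where f(x) = 9 x e^{- 3 x}
= \frac{-28 + 13 e^{15}}{e^{27}}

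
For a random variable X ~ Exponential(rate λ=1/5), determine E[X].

For X ~ Exponential(rate λ=1/5), the expected value is:
E[X] = 5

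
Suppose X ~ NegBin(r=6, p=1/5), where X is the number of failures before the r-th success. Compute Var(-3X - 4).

For X ~ NegBin(r=6, p=1/5), where X is the number of failures before the r-th success:
Var(X) = 120
Var(-3X - 4) = (-3)² × Var(X) = 9 × 120 = 1080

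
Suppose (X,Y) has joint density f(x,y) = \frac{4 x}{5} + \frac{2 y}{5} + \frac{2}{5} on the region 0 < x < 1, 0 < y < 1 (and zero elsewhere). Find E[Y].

E[Y] = ∫_0^1 ∫_0^1 y × f(x,y) dx dy
= \frac{8}{15}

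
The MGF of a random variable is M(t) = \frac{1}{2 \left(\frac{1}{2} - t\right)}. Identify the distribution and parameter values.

The MGF M(t) = \frac{1}{2 \left(\frac{1}{2} - t\right)} is the standard form for the Exponential distribution.
Comparing with the known MGF formula identifies: Exponential(rate λ=1/2)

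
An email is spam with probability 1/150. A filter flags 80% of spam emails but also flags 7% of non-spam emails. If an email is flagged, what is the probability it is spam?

Let D = the rare event, + = positive/flagged.
P(D) = 1/150
P(+|D) = 80/100 = 4/5
P(+|D') = 7/100
P(+) = P(+|D)P(D) + P(+|D')P(D')
     = \frac{4}{5} × \frac{1}{150} + \frac{7}{100} × \frac{149}{150}
     = \frac{1123}{15000}
P(D|+) = P(+|D)P(D)/P(+) = \frac{80}{1123}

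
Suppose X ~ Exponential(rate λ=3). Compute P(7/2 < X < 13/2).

P(7/2 < X < 13/2) = ∫_{7/2}^{13/2} f(x) dx
where f(x) = 3 e^{- 3 x}
= - \frac{1 - e^{9}}{e^{\frac{39}{2}}}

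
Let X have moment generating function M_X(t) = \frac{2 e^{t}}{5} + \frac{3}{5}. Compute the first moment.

To find E[X], compute M^(1)(0):
M^(1)(t) = \frac{2 e^{t}}{5}
M^(1)(0) = \frac{2}{5}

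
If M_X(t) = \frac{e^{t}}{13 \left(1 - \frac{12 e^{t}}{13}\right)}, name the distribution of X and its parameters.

The MGF M(t) = \frac{e^{t}}{13 \left(1 - \frac{12 e^{t}}{13}\right)} is the standard form for the Geometric distribution.
Comparing with the known MGF formula identifies: Geometric(p=1/13), X = trial number of first success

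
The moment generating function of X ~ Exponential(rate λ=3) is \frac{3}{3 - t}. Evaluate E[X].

To find E[X], compute M^(1)(0):
M^(1)(t) = \frac{3}{\left(3 - t\right)^{2}}
M^(1)(0) = \frac{1}{3}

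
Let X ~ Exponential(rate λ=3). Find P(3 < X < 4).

P(3 < X < 4) = ∫_{3}^{4} f(x) dx
where f(x) = 3 e^{- 3 x}
= - \frac{1 - e^{3}}{e^{12}}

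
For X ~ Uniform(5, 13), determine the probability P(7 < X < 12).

P(7 < X < 12) = ∫_{7}^{12} f(x) dx
where f(x) = \frac{1}{8}
= \frac{5}{8}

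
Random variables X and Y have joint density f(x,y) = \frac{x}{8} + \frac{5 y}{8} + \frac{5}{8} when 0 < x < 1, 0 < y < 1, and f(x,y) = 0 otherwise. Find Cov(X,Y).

E[XY] = ∫∫ xy × f(x,y) dx dy = \frac{9}{32}
E[X] = \frac{49}{96}
E[Y] = \frac{53}{96}
Cov(X,Y) = E[XY] - E[X]E[Y] = - \frac{5}{9216}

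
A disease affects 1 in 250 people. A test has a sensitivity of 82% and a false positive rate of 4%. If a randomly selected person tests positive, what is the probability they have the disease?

Let D = the rare event, + = positive/flagged.
P(D) = 1/250
P(+|D) = 82/100 = 41/50
P(+|D') = 4/100 = 1/25
P(+) = P(+|D)P(D) + P(+|D')P(D')
     = \frac{41}{50} × \frac{1}{250} + \frac{1}{25} × \frac{249}{250}
     = \frac{539}{12500}
P(D|+) = P(+|D)P(D)/P(+) = \frac{41}{539}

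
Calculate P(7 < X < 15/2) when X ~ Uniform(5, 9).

P(7 < X < 15/2) = ∫_{7}^{15/2} f(x) dx
where f(x) = \frac{1}{4}
= \frac{1}{8}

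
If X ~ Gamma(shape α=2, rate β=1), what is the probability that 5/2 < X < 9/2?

P(5/2 < X < 9/2) = ∫_{5/2}^{9/2} f(x) dx
where f(x) = x e^{- x}
= \frac{-11 + 7 e^{2}}{2 e^{\frac{9}{2}}}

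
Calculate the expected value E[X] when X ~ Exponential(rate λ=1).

For X ~ Exponential(rate λ=1), the expected value is:
E[X] = 1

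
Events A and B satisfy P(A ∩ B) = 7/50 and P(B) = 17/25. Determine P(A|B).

P(A|B) = P(A ∩ B) / P(B)
= (7/50) / (17/25)
= 7/34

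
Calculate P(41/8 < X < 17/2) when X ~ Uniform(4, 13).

P(41/8 < X < 17/2) = ∫_{41/8}^{17/2} f(x) dx
where f(x) = \frac{1}{9}
= \frac{3}{8}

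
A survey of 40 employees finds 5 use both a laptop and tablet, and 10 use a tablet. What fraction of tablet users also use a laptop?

P(A ∩ B) = 5/40 = 1/8
P(B) = 10/40 = 1/4
P(A|B) = P(A ∩ B) / P(B) = (1/8) / (1/4) = 1/2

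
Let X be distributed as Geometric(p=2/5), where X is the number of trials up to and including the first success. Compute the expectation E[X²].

Using the identity E[X²] = Var(X) + (E[X])²:
E[X] = \frac{5}{2}
Var(X) = \frac{15}{4}
E[X²] = \frac{15}{4} + (\frac{5}{2})²
= 10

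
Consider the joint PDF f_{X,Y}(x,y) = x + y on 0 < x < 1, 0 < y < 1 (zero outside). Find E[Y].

E[Y] = ∫_0^1 ∫_0^1 y × f(x,y) dx dy
= \frac{7}{12}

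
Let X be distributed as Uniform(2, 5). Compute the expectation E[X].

For X ~ Uniform(2, 5), the expected value is:
E[X] = \frac{7}{2}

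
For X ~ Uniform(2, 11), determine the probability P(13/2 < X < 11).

P(13/2 < X < 11) = ∫_{13/2}^{11} f(x) dx
where f(x) = \frac{1}{9}
= \frac{1}{2}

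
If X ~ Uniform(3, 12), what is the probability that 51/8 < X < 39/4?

P(51/8 < X < 39/4) = ∫_{51/8}^{39/4} f(x) dx
where f(x) = \frac{1}{9}
= \frac{3}{8}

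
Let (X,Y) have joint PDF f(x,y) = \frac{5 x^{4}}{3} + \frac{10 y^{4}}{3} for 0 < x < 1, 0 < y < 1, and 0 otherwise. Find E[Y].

E[Y] = ∫_0^1 ∫_0^1 y × f(x,y) dx dy
= \frac{13}{18}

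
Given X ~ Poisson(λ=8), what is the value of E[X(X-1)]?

E[X(X-1)] = E[X² - X] = E[X²] - E[X]
E[X] = 8
E[X²] = Var(X) + (E[X])² = 8 + (8)² = 72
E[X(X-1)] = 72 - 8 = 64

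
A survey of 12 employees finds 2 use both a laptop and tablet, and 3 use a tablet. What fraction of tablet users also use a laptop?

P(A ∩ B) = 2/12 = 1/6
P(B) = 3/12 = 1/4
P(A|B) = P(A ∩ B) / P(B) = (1/6) / (1/4) = 2/3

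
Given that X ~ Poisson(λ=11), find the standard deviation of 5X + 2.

For X ~ Poisson(λ=11):
Var(X) = 11
SD(X) = √(Var(X)) = √(11) = \sqrt{11}
SD(5X + 2) = |5| × SD(X) = 5 × \sqrt{11} = 5 \sqrt{11}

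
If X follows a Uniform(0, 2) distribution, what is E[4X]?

For X ~ Uniform(0, 2):
E[X] = 1
E[4X] = 4 × E[X] + 0 = 4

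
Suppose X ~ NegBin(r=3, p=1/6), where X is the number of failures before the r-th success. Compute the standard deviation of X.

For X ~ NegBin(r=3, p=1/6), where X is the number of failures before the r-th success:
Var(X) = 90
SD(X) = √(Var(X)) = √(90) = 3 \sqrt{10}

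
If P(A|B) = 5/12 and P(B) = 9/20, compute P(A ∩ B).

By definition, P(A|B) = P(A ∩ B) / P(B)
So P(A ∩ B) = P(A|B) × P(B)
= 5/12 × 9/20
= 3/16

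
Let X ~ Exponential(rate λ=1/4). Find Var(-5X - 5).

For X ~ Exponential(rate λ=1/4):
Var(X) = 16
Var(-5X - 5) = (-5)² × Var(X) = 25 × 16 = 400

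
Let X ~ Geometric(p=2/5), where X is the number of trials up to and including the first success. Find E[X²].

Using the identity E[X²] = Var(X) + (E[X])²:
E[X] = \frac{5}{2}
Var(X) = \frac{15}{4}
E[X²] = \frac{15}{4} + (\frac{5}{2})²
= 10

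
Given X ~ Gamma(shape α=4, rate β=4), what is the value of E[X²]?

Using the identity E[X²] = Var(X) + (E[X])²:
E[X] = 1
Var(X) = \frac{1}{4}
E[X²] = \frac{1}{4} + (1)²
= \frac{5}{4}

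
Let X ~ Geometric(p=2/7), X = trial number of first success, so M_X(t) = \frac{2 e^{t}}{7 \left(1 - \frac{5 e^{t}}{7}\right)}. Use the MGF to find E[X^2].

To find E[X^2], compute M^(2)(0):
M^(1)(t) = \frac{2 e^{t}}{7 \left(1 - \frac{5 e^{t}}{7}\right)} + \frac{10 e^{2 t}}{49 \left(1 - \frac{5 e^{t}}{7}\right)^{2}}
M^(2)(t) = \frac{2 e^{t}}{7 \left(1 - \frac{5 e^{t}}{7}\right)} + \frac{30 e^{2 t}}{49 \left(1 - \frac{5 e^{t}}{7}\right)^{2}} + \frac{100 e^{3 t}}{343 \left(1 - \frac{5 e^{t}}{7}\right)^{3}}
M^(2)(0) = 21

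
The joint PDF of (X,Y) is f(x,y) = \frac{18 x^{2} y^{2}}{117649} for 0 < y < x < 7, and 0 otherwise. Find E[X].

f_X(x) = ∫_0^x \frac{18 x^{2} y^{2}}{117649} dy = \frac{6 x^{5}}{117649}
E[X] = ∫_0^7 x × (\frac{6 x^{5}}{117649}) dx = 6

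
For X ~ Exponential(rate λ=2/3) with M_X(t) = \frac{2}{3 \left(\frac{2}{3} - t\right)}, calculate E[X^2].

To find E[X^2], compute M^(2)(0):
M^(1)(t) = \frac{2}{3 \left(\frac{2}{3} - t\right)^{2}}
M^(2)(t) = \frac{4}{3 \left(\frac{2}{3} - t\right)^{3}}
M^(2)(0) = \frac{9}{2}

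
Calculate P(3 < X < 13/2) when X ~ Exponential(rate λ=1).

P(3 < X < 13/2) = ∫_{3}^{13/2} f(x) dx
where f(x) = e^{- x}
= - \frac{1}{e^{\frac{13}{2}}} + e^{-3}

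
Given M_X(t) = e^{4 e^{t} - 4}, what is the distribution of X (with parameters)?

The MGF M(t) = e^{4 e^{t} - 4} is the standard form for the Poisson distribution.
Comparing with the known MGF formula identifies: Poisson(λ=4)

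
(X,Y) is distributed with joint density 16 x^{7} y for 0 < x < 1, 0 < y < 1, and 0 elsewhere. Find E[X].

E[X] = ∫_0^1 ∫_0^1 x × f(x,y) dy dx
= ∫_0^1 ∫_0^1 x × (16 x^{7} y) dy dx
= \frac{8}{9}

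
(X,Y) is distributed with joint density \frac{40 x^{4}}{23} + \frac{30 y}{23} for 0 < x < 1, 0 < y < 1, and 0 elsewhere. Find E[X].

E[X] = ∫_0^1 ∫_0^1 x × f(x,y) dy dx
= ∫_0^1 ∫_0^1 x × (\frac{40 x^{4}}{23} + \frac{30 y}{23}) dy dx
= \frac{85}{138}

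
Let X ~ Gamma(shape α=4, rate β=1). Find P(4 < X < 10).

P(4 < X < 10) = ∫_{4}^{10} f(x) dx
where f(x) = \frac{x^{3} e^{- x}}{6}
= \frac{-683 + 71 e^{6}}{3 e^{10}}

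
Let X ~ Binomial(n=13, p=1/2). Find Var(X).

For X ~ Binomial(n=13, p=1/2):
Var(X) = \frac{13}{4}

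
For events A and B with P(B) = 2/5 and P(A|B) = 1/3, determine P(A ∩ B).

By definition, P(A|B) = P(A ∩ B) / P(B)
So P(A ∩ B) = P(A|B) × P(B)
= 1/3 × 2/5
= 2/15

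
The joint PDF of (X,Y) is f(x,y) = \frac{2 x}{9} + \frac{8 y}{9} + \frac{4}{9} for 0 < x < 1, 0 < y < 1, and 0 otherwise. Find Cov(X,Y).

E[XY] = ∫∫ xy × f(x,y) dx dy = \frac{8}{27}
E[X] = \frac{14}{27}
E[Y] = \frac{31}{54}
Cov(X,Y) = E[XY] - E[X]E[Y] = - \frac{1}{729}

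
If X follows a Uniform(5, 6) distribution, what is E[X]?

For X ~ Uniform(5, 6), the expected value is:
E[X] = \frac{11}{2}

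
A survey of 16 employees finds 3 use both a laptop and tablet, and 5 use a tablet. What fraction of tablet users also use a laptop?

P(A ∩ B) = 3/16
P(B) = 5/16
P(A|B) = P(A ∩ B) / P(B) = (3/16) / (5/16) = 3/5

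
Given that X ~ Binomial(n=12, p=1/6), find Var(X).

For X ~ Binomial(n=12, p=1/6):
Var(X) = \frac{5}{3}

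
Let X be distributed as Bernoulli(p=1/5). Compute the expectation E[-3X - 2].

For X ~ Bernoulli(p=1/5):
E[X] = \frac{1}{5}
E[-3X - 2] = -3 × E[X] - 2 = - \frac{13}{5}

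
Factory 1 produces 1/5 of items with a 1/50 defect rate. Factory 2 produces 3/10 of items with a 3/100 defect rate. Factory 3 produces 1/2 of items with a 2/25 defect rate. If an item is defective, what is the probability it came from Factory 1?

Using Bayes' theorem:
P(F1) = 1/5, P(D|F1) = 1/50
P(F2) = 3/10, P(D|F2) = 3/100
P(F3) = 1/2, P(D|F3) = 2/25
P(D) = P(D|F1)P(F1) + P(D|F2)P(F2) + P(D|F3)P(F3)
     = \frac{53}{1000}
P(F1|D) = P(D|F1)P(F1) / P(D)
= \frac{4}{53}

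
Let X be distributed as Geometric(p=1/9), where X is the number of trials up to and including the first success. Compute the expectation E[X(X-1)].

E[X(X-1)] = E[X² - X] = E[X²] - E[X]
E[X] = 9
E[X²] = Var(X) + (E[X])² = 72 + (9)² = 153
E[X(X-1)] = 153 - 9 = 144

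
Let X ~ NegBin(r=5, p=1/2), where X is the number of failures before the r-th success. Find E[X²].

Using the identity E[X²] = Var(X) + (E[X])²:
E[X] = 5
Var(X) = 10
E[X²] = 10 + (5)²
= 35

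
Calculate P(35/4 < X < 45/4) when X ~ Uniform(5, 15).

P(35/4 < X < 45/4) = ∫_{35/4}^{45/4} f(x) dx
where f(x) = \frac{1}{10}
= \frac{1}{4}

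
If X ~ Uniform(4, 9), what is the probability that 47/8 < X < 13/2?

P(47/8 < X < 13/2) = ∫_{47/8}^{13/2} f(x) dx
where f(x) = \frac{1}{5}
= \frac{1}{8}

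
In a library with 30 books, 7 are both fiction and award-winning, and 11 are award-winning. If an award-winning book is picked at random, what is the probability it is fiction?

P(A ∩ B) = 7/30
P(B) = 11/30
P(A|B) = P(A ∩ B) / P(B) = (7/30) / (11/30) = 7/11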